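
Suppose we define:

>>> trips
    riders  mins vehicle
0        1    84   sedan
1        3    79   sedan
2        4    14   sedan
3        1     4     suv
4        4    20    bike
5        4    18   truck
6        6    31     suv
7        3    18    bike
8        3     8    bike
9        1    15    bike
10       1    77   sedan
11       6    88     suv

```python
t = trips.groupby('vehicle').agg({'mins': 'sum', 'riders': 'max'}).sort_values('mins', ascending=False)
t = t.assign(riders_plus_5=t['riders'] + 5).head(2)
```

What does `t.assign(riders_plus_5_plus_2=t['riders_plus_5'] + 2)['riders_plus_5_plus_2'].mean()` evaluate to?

group by vehicle: sum(mins), max(riders):
         mins  riders
vehicle              
bike       61       4
sedan     254       4
suv       123       6
truck      18       4
sort by mins descending:
         mins  riders
vehicle              
sedan     254       4
suv       123       6
bike       61       4
truck      18       4
add column riders_plus_5 = t['riders'] + 5:
         mins  riders  riders_plus_5
vehicle                             
sedan     254       4              9
suv       123       6             11
bike       61       4              9
truck      18       4              9
take first 2 rows:
         mins  riders  riders_plus_5
vehicle                             
sedan     254       4              9
suv       123       6             11
add column riders_plus_5_plus_2 = t['riders_plus_5'] + 2:
         mins  riders  riders_plus_5  riders_plus_5_plus_2
vehicle                                                   
sedan     254       4              9                    11
suv       123       6             11                    13
mean of column 'riders_plus_5_plus_2' → 12.0

12.0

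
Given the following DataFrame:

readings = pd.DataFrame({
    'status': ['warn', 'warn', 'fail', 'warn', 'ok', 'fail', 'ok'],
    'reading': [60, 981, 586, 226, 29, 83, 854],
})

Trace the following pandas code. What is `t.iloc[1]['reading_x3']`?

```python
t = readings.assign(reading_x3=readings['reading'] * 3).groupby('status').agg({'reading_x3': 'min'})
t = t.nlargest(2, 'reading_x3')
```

add column reading_x3 = readings['reading'] * 3:
  status  reading  reading_x3
0   warn       60         180
1   warn      981        2943
2   fail      586        1758
3   warn      226         678
4     ok       29          87
5   fail       83         249
6     ok      854        2562
group by status, min of reading_x3:
        reading_x3
status            
fail           249
ok              87
warn           180
take 2 rows with largest reading_x3:
        reading_x3
status            
fail           249
warn           180
Reading off the value at position 1, column 'reading_x3', we get 180.

180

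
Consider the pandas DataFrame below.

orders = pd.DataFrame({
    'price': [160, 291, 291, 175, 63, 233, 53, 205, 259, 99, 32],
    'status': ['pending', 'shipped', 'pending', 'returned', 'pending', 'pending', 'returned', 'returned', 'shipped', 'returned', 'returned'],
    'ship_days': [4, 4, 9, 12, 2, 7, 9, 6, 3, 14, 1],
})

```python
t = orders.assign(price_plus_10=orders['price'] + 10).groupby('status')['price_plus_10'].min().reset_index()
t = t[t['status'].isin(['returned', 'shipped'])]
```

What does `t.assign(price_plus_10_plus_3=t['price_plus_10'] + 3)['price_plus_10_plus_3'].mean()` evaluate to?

158.5

add column price_plus_10 = orders['price'] + 10:
    price    status  ship_days  price_plus_10
0     160   pending          4            170
1     291   shipped          4            301
2     291   pending          9            301
3     175  returned         12            185
4      63   pending          2             73
5     233   pending          7            243
6      53  returned          9             63
7     205  returned          6            215
8     259   shipped          3            269
9      99  returned         14            109
10     32  returned          1             42
group by status, min of price_plus_10:
status
pending      73
returned     42
shipped     269
Name: price_plus_10, dtype: int64
reset_index():
     status  price_plus_10
0   pending             73
1  returned             42
2   shipped            269
filter rows where status in ['returned', 'shipped']:
     status  price_plus_10
1  returned             42
2   shipped            269
add column price_plus_10_plus_3 = t['price_plus_10'] + 3:
     status  price_plus_10  price_plus_10_plus_3
1  returned             42                    45
2   shipped            269                   272
Hence 158.5.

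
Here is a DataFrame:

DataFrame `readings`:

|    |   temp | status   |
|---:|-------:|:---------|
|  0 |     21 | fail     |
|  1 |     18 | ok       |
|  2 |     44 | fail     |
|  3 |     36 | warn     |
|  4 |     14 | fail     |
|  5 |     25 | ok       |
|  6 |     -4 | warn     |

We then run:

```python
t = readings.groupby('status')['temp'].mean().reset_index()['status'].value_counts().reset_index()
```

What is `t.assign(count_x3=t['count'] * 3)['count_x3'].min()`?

3

group by status, mean of temp:
status
fail    26.333333
ok      21.500000
warn    16.000000
Name: temp, dtype: float64
reset_index():
  status       temp
0   fail  26.333333
1     ok  21.500000
2   warn  16.000000
value_counts of status:
status
fail    1
ok      1
warn    1
Name: count, dtype: int64
reset_index():
  status  count
0   fail      1
1     ok      1
2   warn      1
add column count_x3 = t['count'] * 3:
  status  count  count_x3
0   fail      1         3
1     ok      1         3
2   warn      1         3
So min() = 3.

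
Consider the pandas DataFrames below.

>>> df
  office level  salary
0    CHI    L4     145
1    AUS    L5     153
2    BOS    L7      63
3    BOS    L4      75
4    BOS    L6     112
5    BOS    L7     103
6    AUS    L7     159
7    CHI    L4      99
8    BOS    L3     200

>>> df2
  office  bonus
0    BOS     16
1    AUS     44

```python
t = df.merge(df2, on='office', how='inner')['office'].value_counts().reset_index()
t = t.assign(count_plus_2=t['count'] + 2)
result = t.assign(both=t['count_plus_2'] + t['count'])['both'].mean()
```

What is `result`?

9.0

merge on 'office' (how='inner') → 7 rows:
  office level  salary  bonus
0    AUS    L5     153     44
1    BOS    L7      63     16
2    BOS    L4      75     16
3    BOS    L6     112     16
4    BOS    L7     103     16
5    AUS    L7     159     44
6    BOS    L3     200     16
value_counts of office:
office
BOS    5
AUS    2
Name: count, dtype: int64
reset_index():
  office  count
0    BOS      5
1    AUS      2
add column count_plus_2 = t['count'] + 2:
  office  count  count_plus_2
0    BOS      5             7
1    AUS      2             4
add column both = t['count_plus_2'] + t['count']:
  office  count  count_plus_2  both
0    BOS      5             7    12
1    AUS      2             4     6
Reading off the mean of column 'both', we get 9.0.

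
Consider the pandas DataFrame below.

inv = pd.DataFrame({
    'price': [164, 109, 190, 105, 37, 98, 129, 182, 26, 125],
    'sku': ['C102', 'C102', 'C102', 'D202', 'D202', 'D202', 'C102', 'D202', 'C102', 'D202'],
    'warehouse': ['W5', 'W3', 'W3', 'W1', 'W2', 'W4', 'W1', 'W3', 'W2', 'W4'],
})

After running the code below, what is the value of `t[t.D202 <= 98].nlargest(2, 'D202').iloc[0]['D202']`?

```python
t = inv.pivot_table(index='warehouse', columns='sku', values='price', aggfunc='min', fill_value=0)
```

98

pivot: rows=warehouse, cols=sku, min(price):
sku        C102  D202
warehouse            
W1          129   105
W2           26    37
W3          109   182
W4            0    98
W5          164     0
filter rows where D202 <= 98:
sku        C102  D202
warehouse            
W2           26    37
W4            0    98
W5          164     0
take 2 rows with largest D202:
sku        C102  D202
warehouse            
W4            0    98
W2           26    37
value at position 0, column 'D202' → 98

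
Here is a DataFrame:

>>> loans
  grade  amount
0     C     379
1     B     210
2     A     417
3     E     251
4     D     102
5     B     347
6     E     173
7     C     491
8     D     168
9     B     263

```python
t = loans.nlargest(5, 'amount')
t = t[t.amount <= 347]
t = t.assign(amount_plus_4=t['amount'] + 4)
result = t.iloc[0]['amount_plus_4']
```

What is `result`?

take 5 rows with largest amount:
  grade  amount
7     C     491
2     A     417
0     C     379
5     B     347
9     B     263
filter rows where amount <= 347:
  grade  amount
5     B     347
9     B     263
add column amount_plus_4 = t['amount'] + 4:
  grade  amount  amount_plus_4
5     B     347            351
9     B     263            267
value at position 0, column 'amount_plus_4' → 351

351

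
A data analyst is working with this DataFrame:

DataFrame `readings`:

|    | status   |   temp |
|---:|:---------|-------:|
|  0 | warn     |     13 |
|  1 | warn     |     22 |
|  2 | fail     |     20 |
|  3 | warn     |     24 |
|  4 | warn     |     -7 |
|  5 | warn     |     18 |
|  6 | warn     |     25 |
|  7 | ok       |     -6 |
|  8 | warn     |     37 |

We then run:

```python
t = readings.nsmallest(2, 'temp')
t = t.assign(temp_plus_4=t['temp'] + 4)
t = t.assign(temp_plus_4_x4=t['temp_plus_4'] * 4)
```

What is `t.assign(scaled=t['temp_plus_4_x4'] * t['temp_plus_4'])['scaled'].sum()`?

take 2 rows with smallest temp:
  status  temp
4   warn    -7
7     ok    -6
add column temp_plus_4 = t['temp'] + 4:
  status  temp  temp_plus_4
4   warn    -7           -3
7     ok    -6           -2
add column temp_plus_4_x4 = t['temp_plus_4'] * 4:
  status  temp  temp_plus_4  temp_plus_4_x4
4   warn    -7           -3             -12
7     ok    -6           -2              -8
add column scaled = t['temp_plus_4_x4'] * t['temp_plus_4']:
  status  temp  temp_plus_4  temp_plus_4_x4  scaled
4   warn    -7           -3             -12      36
7     ok    -6           -2              -8      16

52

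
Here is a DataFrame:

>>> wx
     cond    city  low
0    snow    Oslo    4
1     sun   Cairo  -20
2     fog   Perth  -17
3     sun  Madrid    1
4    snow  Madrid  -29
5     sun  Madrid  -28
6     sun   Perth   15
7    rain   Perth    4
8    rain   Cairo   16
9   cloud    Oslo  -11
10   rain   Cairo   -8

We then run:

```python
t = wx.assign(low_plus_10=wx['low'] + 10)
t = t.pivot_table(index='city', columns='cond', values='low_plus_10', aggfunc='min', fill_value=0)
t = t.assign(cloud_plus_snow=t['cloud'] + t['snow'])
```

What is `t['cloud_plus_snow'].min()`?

add column low_plus_10 = wx['low'] + 10:
     cond    city  low  low_plus_10
0    snow    Oslo    4           14
1     sun   Cairo  -20          -10
2     fog   Perth  -17           -7
3     sun  Madrid    1           11
4    snow  Madrid  -29          -19
5     sun  Madrid  -28          -18
6     sun   Perth   15           25
7    rain   Perth    4           14
8    rain   Cairo   16           26
9   cloud    Oslo  -11           -1
10   rain   Cairo   -8            2
pivot: rows=city, cols=cond, min(low_plus_10):
cond    cloud  fog  rain  snow  sun
city                               
Cairo       0    0     2     0  -10
Madrid      0    0     0   -19  -18
Oslo       -1    0     0    14    0
Perth       0   -7    14     0   25
add column cloud_plus_snow = t['cloud'] + t['snow']:
cond    cloud  fog  rain  snow  sun  cloud_plus_snow
city                                                
Cairo       0    0     2     0  -10                0
Madrid      0    0     0   -19  -18              -19
Oslo       -1    0     0    14    0               13
Perth       0   -7    14     0   25                0
So min() = -19.

-19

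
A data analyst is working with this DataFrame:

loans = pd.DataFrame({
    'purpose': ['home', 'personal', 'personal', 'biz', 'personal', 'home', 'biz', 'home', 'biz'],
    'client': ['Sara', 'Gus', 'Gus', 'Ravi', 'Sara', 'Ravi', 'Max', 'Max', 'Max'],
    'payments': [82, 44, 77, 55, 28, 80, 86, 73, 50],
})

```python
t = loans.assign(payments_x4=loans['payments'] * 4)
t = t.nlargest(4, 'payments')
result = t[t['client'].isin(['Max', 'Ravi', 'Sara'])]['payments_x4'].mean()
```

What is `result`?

add column payments_x4 = loans['payments'] * 4:
    purpose client  payments  payments_x4
0      home   Sara        82          328
1  personal    Gus        44          176
2  personal    Gus        77          308
3       biz   Ravi        55          220
4  personal   Sara        28          112
5      home   Ravi        80          320
6       biz    Max        86          344
7      home    Max        73          292
8       biz    Max        50          200
take 4 rows with largest payments:
    purpose client  payments  payments_x4
6       biz    Max        86          344
0      home   Sara        82          328
5      home   Ravi        80          320
2  personal    Gus        77          308
filter rows where client in ['Max', 'Ravi', 'Sara']:
  purpose client  payments  payments_x4
6     biz    Max        86          344
0    home   Sara        82          328
5    home   Ravi        80          320
Hence 330.666666667.

330.666666667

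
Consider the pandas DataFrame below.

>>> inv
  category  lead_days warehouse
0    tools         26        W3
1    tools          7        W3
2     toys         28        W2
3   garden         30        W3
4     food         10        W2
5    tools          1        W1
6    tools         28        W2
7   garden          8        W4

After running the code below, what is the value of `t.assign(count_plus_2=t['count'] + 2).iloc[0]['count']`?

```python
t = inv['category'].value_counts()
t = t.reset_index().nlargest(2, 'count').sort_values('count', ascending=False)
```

4

value_counts of category:
category
tools     4
garden    2
toys      1
food      1
Name: count, dtype: int64
reset_index():
  category  count
0    tools      4
1   garden      2
2     toys      1
3     food      1
take 2 rows with largest count:
  category  count
0    tools      4
1   garden      2
sort by count descending:
  category  count
0    tools      4
1   garden      2
add column count_plus_2 = t['count'] + 2:
  category  count  count_plus_2
0    tools      4             6
1   garden      2             4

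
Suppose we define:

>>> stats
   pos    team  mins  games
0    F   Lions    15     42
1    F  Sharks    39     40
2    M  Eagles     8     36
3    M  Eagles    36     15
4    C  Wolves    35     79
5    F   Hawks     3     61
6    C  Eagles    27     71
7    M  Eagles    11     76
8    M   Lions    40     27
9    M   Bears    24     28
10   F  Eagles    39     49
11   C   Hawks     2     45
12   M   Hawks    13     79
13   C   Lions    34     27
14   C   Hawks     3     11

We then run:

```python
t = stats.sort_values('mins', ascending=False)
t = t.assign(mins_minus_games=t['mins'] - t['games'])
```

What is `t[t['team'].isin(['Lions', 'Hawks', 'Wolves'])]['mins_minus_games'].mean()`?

-28.25

sort by mins descending:
   pos    team  mins  games
8    M   Lions    40     27
1    F  Sharks    39     40
10   F  Eagles    39     49
3    M  Eagles    36     15
4    C  Wolves    35     79
13   C   Lions    34     27
6    C  Eagles    27     71
9    M   Bears    24     28
0    F   Lions    15     42
12   M   Hawks    13     79
7    M  Eagles    11     76
2    M  Eagles     8     36
5    F   Hawks     3     61
14   C   Hawks     3     11
11   C   Hawks     2     45
add column mins_minus_games = t['mins'] - t['games']:
   pos    team  mins  games  mins_minus_games
8    M   Lions    40     27                13
1    F  Sharks    39     40                -1
10   F  Eagles    39     49               -10
3    M  Eagles    36     15                21
4    C  Wolves    35     79               -44
13   C   Lions    34     27                 7
6    C  Eagles    27     71               -44
9    M   Bears    24     28                -4
0    F   Lions    15     42               -27
12   M   Hawks    13     79               -66
7    M  Eagles    11     76               -65
2    M  Eagles     8     36               -28
5    F   Hawks     3     61               -58
14   C   Hawks     3     11                -8
11   C   Hawks     2     45               -43
filter rows where team in ['Lions', 'Hawks', 'Wolves']:
   pos    team  mins  games  mins_minus_games
8    M   Lions    40     27                13
4    C  Wolves    35     79               -44
13   C   Lions    34     27                 7
0    F   Lions    15     42               -27
12   M   Hawks    13     79               -66
5    F   Hawks     3     61               -58
14   C   Hawks     3     11                -8
11   C   Hawks     2     45               -43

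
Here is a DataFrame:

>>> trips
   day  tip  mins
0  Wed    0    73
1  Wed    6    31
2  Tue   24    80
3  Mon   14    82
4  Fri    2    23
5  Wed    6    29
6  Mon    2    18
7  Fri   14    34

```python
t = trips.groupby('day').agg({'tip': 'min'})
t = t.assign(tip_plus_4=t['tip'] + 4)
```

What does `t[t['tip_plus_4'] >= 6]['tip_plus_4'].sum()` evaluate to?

40

group by day, min of tip:
     tip
day     
Fri    2
Mon    2
Tue   24
Wed    0
add column tip_plus_4 = t['tip'] + 4:
     tip  tip_plus_4
day                 
Fri    2           6
Mon    2           6
Tue   24          28
Wed    0           4
filter rows where tip_plus_4 >= 6:
     tip  tip_plus_4
day                 
Fri    2           6
Mon    2           6
Tue   24          28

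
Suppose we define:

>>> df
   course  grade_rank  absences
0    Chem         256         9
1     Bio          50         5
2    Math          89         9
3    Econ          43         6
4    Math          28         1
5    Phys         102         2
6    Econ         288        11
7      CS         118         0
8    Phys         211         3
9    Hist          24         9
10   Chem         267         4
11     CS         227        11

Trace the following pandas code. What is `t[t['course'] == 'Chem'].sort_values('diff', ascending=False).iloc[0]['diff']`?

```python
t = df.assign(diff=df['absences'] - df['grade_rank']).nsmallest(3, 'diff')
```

add column diff = df['absences'] - df['grade_rank']:
   course  grade_rank  absences  diff
0    Chem         256         9  -247
1     Bio          50         5   -45
2    Math          89         9   -80
3    Econ          43         6   -37
4    Math          28         1   -27
5    Phys         102         2  -100
6    Econ         288        11  -277
7      CS         118         0  -118
8    Phys         211         3  -208
9    Hist          24         9   -15
10   Chem         267         4  -263
11     CS         227        11  -216
take 3 rows with smallest diff:
   course  grade_rank  absences  diff
6    Econ         288        11  -277
10   Chem         267         4  -263
0    Chem         256         9  -247
filter rows where course == 'Chem':
   course  grade_rank  absences  diff
10   Chem         267         4  -263
0    Chem         256         9  -247
sort by diff descending:
   course  grade_rank  absences  diff
0    Chem         256         9  -247
10   Chem         267         4  -263
value at position 0, column 'diff' → -247

-247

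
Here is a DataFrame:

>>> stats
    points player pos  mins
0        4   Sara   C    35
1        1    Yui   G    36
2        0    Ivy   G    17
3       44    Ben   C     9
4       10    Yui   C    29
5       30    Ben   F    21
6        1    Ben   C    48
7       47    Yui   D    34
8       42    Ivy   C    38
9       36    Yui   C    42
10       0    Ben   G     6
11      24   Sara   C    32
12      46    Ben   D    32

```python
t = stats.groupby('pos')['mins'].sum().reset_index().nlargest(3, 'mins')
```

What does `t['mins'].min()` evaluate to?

59

group by pos, sum of mins:
pos
C    233
D     66
F     21
G     59
Name: mins, dtype: int64
reset_index():
  pos  mins
0   C   233
1   D    66
2   F    21
3   G    59
take 3 rows with largest mins:
  pos  mins
0   C   233
1   D    66
3   G    59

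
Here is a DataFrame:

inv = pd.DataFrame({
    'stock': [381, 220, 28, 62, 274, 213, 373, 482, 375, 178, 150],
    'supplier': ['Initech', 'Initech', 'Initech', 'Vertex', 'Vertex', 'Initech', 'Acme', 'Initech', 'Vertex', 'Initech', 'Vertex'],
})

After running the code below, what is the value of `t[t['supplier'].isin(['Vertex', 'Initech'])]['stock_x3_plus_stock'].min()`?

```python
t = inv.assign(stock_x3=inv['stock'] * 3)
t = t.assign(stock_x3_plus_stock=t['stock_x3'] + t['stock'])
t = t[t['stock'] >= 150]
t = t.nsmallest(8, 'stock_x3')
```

add column stock_x3 = inv['stock'] * 3:
    stock supplier  stock_x3
0     381  Initech      1143
1     220  Initech       660
2      28  Initech        84
3      62   Vertex       186
4     274   Vertex       822
5     213  Initech       639
6     373     Acme      1119
7     482  Initech      1446
8     375   Vertex      1125
9     178  Initech       534
10    150   Vertex       450
add column stock_x3_plus_stock = t['stock_x3'] + t['stock']:
    stock supplier  stock_x3  stock_x3_plus_stock
0     381  Initech      1143                 1524
1     220  Initech       660                  880
2      28  Initech        84                  112
3      62   Vertex       186                  248
4     274   Vertex       822                 1096
5     213  Initech       639                  852
6     373     Acme      1119                 1492
7     482  Initech      1446                 1928
8     375   Vertex      1125                 1500
9     178  Initech       534                  712
10    150   Vertex       450                  600
filter rows where stock >= 150:
    stock supplier  stock_x3  stock_x3_plus_stock
0     381  Initech      1143                 1524
1     220  Initech       660                  880
4     274   Vertex       822                 1096
5     213  Initech       639                  852
6     373     Acme      1119                 1492
7     482  Initech      1446                 1928
8     375   Vertex      1125                 1500
9     178  Initech       534                  712
10    150   Vertex       450                  600
take 8 rows with smallest stock_x3:
    stock supplier  stock_x3  stock_x3_plus_stock
10    150   Vertex       450                  600
9     178  Initech       534                  712
5     213  Initech       639                  852
1     220  Initech       660                  880
4     274   Vertex       822                 1096
6     373     Acme      1119                 1492
8     375   Vertex      1125                 1500
0     381  Initech      1143                 1524
filter rows where supplier in ['Vertex', 'Initech']:
    stock supplier  stock_x3  stock_x3_plus_stock
10    150   Vertex       450                  600
9     178  Initech       534                  712
5     213  Initech       639                  852
1     220  Initech       660                  880
4     274   Vertex       822                 1096
8     375   Vertex      1125                 1500
0     381  Initech      1143                 1524

600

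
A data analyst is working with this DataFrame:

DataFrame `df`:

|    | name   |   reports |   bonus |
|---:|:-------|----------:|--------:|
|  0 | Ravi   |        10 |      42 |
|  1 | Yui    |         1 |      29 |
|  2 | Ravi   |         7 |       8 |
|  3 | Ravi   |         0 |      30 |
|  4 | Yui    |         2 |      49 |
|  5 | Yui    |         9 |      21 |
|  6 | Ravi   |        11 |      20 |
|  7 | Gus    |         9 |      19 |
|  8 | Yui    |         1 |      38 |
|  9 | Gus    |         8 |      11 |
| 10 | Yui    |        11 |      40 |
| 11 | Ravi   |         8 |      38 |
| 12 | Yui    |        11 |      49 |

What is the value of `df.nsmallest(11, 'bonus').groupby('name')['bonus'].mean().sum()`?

take 11 rows with smallest bonus:
    name  reports  bonus
2   Ravi        7      8
9    Gus        8     11
7    Gus        9     19
6   Ravi       11     20
5    Yui        9     21
1    Yui        1     29
3   Ravi        0     30
8    Yui        1     38
11  Ravi        8     38
10   Yui       11     40
0   Ravi       10     42
group by name, mean of bonus:
name
Gus     15.0
Ravi    27.6
Yui     32.0
Name: bonus, dtype: float64
Finally, sum of the resulting series = 74.6.

74.6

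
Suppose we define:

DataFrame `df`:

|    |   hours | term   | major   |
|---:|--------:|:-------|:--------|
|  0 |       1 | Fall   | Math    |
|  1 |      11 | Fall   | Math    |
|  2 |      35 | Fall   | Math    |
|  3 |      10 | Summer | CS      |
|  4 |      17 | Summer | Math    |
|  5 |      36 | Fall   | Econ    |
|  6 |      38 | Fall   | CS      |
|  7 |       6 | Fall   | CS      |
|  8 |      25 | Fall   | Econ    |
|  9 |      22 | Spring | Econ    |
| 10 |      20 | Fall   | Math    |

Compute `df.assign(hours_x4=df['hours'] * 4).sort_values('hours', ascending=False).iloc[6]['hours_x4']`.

add column hours_x4 = df['hours'] * 4:
    hours    term major  hours_x4
0       1    Fall  Math         4
1      11    Fall  Math        44
2      35    Fall  Math       140
3      10  Summer    CS        40
4      17  Summer  Math        68
5      36    Fall  Econ       144
6      38    Fall    CS       152
7       6    Fall    CS        24
8      25    Fall  Econ       100
9      22  Spring  Econ        88
10     20    Fall  Math        80
sort by hours descending:
    hours    term major  hours_x4
6      38    Fall    CS       152
5      36    Fall  Econ       144
2      35    Fall  Math       140
8      25    Fall  Econ       100
9      22  Spring  Econ        88
10     20    Fall  Math        80
4      17  Summer  Math        68
1      11    Fall  Math        44
3      10  Summer    CS        40
7       6    Fall    CS        24
0       1    Fall  Math         4
Reading off the value at position 6, column 'hours_x4', we get 68.

68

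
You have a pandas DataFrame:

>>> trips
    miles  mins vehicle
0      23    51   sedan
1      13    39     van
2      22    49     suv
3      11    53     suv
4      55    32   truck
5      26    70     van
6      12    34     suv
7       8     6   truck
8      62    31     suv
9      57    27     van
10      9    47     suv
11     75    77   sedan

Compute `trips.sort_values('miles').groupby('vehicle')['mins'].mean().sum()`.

sort by miles:
    miles  mins vehicle
7       8     6   truck
10      9    47     suv
3      11    53     suv
6      12    34     suv
1      13    39     van
2      22    49     suv
0      23    51   sedan
5      26    70     van
4      55    32   truck
9      57    27     van
8      62    31     suv
11     75    77   sedan
group by vehicle, mean of mins:
vehicle
sedan    64.000000
suv      42.800000
truck    19.000000
van      45.333333
Name: mins, dtype: float64
Finally, sum of the resulting series = 171.133333333.

171.133333333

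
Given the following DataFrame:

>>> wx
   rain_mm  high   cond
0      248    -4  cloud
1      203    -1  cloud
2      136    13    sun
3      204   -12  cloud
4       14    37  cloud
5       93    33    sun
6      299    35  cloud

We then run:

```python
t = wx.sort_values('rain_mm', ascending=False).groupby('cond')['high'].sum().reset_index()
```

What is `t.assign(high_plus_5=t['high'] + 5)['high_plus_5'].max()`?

sort by rain_mm descending:
   rain_mm  high   cond
6      299    35  cloud
0      248    -4  cloud
3      204   -12  cloud
1      203    -1  cloud
2      136    13    sun
5       93    33    sun
4       14    37  cloud
group by cond, sum of high:
cond
cloud    55
sun      46
Name: high, dtype: int64
reset_index():
    cond  high
0  cloud    55
1    sun    46
add column high_plus_5 = t['high'] + 5:
    cond  high  high_plus_5
0  cloud    55           60
1    sun    46           51
Hence 60.

60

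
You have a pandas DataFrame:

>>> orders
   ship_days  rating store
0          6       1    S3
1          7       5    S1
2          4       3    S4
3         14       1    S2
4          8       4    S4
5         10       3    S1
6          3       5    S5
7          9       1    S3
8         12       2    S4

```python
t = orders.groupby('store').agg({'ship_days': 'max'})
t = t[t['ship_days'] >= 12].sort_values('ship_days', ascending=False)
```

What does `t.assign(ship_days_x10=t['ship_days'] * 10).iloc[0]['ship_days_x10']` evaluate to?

140

group by store, max of ship_days:
       ship_days
store           
S1            10
S2            14
S3             9
S4            12
S5             3
filter rows where ship_days >= 12:
       ship_days
store           
S2            14
S4            12
sort by ship_days descending:
       ship_days
store           
S2            14
S4            12
add column ship_days_x10 = t['ship_days'] * 10:
       ship_days  ship_days_x10
store                          
S2            14            140
S4            12            120
Finally, value at position 0, column 'ship_days_x10' = 140.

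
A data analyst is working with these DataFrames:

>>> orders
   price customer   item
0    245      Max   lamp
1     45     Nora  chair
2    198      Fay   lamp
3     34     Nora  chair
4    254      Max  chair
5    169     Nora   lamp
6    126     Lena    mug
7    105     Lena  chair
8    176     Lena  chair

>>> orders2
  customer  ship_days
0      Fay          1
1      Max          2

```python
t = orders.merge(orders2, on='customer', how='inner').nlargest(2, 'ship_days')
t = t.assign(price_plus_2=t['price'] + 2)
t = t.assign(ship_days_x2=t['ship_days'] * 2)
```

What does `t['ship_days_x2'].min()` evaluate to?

merge on 'customer' (how='inner') → 3 rows:
   price customer   item  ship_days
0    245      Max   lamp          2
1    198      Fay   lamp          1
2    254      Max  chair          2
take 2 rows with largest ship_days:
   price customer   item  ship_days
0    245      Max   lamp          2
2    254      Max  chair          2
add column price_plus_2 = t['price'] + 2:
   price customer   item  ship_days  price_plus_2
0    245      Max   lamp          2           247
2    254      Max  chair          2           256
add column ship_days_x2 = t['ship_days'] * 2:
   price customer   item  ship_days  price_plus_2  ship_days_x2
0    245      Max   lamp          2           247             4
2    254      Max  chair          2           256             4
The min of column 'ship_days_x2' is 4.

4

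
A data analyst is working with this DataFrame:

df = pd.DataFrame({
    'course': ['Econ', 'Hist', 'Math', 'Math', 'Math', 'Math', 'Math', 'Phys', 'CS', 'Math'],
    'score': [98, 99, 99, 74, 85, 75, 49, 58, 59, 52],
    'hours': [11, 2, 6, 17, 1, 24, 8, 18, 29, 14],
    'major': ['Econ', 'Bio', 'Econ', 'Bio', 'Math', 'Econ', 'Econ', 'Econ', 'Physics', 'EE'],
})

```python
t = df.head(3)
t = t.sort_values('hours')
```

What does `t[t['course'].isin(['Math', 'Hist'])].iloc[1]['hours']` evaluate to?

6

take first 3 rows:
  course  score  hours major
0   Econ     98     11  Econ
1   Hist     99      2   Bio
2   Math     99      6  Econ
sort by hours:
  course  score  hours major
1   Hist     99      2   Bio
2   Math     99      6  Econ
0   Econ     98     11  Econ
filter rows where course in ['Math', 'Hist']:
  course  score  hours major
1   Hist     99      2   Bio
2   Math     99      6  Econ
Then the value at position 1, column 'hours': 6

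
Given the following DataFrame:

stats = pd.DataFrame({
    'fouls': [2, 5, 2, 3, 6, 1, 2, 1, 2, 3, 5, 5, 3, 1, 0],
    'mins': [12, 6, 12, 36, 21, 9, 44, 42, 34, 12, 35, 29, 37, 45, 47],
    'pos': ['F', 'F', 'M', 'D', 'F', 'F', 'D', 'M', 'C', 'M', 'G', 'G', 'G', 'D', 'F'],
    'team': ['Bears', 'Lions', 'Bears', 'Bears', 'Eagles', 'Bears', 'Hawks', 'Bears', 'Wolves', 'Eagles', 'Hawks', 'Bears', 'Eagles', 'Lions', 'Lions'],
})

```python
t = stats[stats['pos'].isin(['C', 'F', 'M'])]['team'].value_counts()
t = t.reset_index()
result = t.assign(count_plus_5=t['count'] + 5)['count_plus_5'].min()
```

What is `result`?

filter rows where pos in ['C', 'F', 'M']:
    fouls  mins pos    team
0       2    12   F   Bears
1       5     6   F   Lions
2       2    12   M   Bears
4       6    21   F  Eagles
5       1     9   F   Bears
7       1    42   M   Bears
8       2    34   C  Wolves
9       3    12   M  Eagles
14      0    47   F   Lions
value_counts of team:
team
Bears     4
Lions     2
Eagles    2
Wolves    1
Name: count, dtype: int64
reset_index():
     team  count
0   Bears      4
1   Lions      2
2  Eagles      2
3  Wolves      1
add column count_plus_5 = t['count'] + 5:
     team  count  count_plus_5
0   Bears      4             9
1   Lions      2             7
2  Eagles      2             7
3  Wolves      1             6

6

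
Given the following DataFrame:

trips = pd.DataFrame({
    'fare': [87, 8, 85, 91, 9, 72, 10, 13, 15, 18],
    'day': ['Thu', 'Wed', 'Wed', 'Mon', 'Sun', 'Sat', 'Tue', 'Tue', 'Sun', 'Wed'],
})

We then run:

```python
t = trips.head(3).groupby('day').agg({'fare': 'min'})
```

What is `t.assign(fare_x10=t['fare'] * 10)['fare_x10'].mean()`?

475.0

take first 3 rows:
   fare  day
0    87  Thu
1     8  Wed
2    85  Wed
group by day, min of fare:
     fare
day      
Thu    87
Wed     8
add column fare_x10 = t['fare'] * 10:
     fare  fare_x10
day                
Thu    87       870
Wed     8        80
mean of column 'fare_x10' → 475.0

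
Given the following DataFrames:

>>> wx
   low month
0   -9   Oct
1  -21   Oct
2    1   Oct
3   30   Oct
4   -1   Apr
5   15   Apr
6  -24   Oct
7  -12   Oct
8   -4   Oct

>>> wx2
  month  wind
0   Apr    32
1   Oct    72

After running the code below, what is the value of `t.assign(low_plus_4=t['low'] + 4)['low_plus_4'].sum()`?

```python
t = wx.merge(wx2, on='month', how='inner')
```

merge on 'month' (how='inner') → 9 rows:
   low month  wind
0   -9   Oct    72
1  -21   Oct    72
2    1   Oct    72
3   30   Oct    72
4   -1   Apr    32
5   15   Apr    32
6  -24   Oct    72
7  -12   Oct    72
8   -4   Oct    72
add column low_plus_4 = t['low'] + 4:
   low month  wind  low_plus_4
0   -9   Oct    72          -5
1  -21   Oct    72         -17
2    1   Oct    72           5
3   30   Oct    72          34
4   -1   Apr    32           3
5   15   Apr    32          19
6  -24   Oct    72         -20
7  -12   Oct    72          -8
8   -4   Oct    72           0
Hence 11.

11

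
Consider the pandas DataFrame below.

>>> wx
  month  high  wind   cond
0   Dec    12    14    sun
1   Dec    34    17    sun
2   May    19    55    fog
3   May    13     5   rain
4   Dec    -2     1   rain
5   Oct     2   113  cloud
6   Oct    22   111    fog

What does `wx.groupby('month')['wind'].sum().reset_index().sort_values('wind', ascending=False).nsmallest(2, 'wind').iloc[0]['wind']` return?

32

group by month, sum of wind:
month
Dec     32
May     60
Oct    224
Name: wind, dtype: int64
reset_index():
  month  wind
0   Dec    32
1   May    60
2   Oct   224
sort by wind descending:
  month  wind
2   Oct   224
1   May    60
0   Dec    32
take 2 rows with smallest wind:
  month  wind
0   Dec    32
1   May    60
Then the value at position 0, column 'wind': 32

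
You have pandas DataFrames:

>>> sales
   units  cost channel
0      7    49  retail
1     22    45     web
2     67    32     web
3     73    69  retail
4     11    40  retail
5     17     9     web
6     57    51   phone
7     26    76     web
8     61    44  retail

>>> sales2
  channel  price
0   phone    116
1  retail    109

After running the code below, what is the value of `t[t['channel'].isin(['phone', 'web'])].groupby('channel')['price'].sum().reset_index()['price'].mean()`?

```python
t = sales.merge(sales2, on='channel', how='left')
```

merge on 'channel' (how='left') → 9 rows:
   units  cost channel  price
0      7    49  retail  109.0
1     22    45     web    NaN
2     67    32     web    NaN
3     73    69  retail  109.0
4     11    40  retail  109.0
5     17     9     web    NaN
6     57    51   phone  116.0
7     26    76     web    NaN
8     61    44  retail  109.0
filter rows where channel in ['phone', 'web']:
   units  cost channel  price
1     22    45     web    NaN
2     67    32     web    NaN
5     17     9     web    NaN
6     57    51   phone  116.0
7     26    76     web    NaN
group by channel, sum of price:
channel
phone    116.0
web        0.0
Name: price, dtype: float64
reset_index():
  channel  price
0   phone  116.0
1     web    0.0
Hence 58.0.

58.0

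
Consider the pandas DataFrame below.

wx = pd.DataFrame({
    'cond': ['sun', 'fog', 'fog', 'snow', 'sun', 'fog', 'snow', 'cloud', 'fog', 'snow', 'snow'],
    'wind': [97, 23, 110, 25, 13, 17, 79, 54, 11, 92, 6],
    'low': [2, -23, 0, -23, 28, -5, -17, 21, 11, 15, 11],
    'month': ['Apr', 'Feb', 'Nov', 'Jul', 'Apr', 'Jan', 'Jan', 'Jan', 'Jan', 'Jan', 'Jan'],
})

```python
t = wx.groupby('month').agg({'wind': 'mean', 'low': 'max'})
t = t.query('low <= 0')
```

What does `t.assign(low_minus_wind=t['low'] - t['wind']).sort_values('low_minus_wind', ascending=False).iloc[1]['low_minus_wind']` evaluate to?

-48.0

group by month: mean(wind), max(low):
             wind  low
month                 
Apr     55.000000   28
Feb     23.000000  -23
Jan     43.166667   21
Jul     25.000000  -23
Nov    110.000000    0
filter rows where low <= 0:
        wind  low
month            
Feb     23.0  -23
Jul     25.0  -23
Nov    110.0    0
add column low_minus_wind = t['low'] - t['wind']:
        wind  low  low_minus_wind
month                            
Feb     23.0  -23           -46.0
Jul     25.0  -23           -48.0
Nov    110.0    0          -110.0
sort by low_minus_wind descending:
        wind  low  low_minus_wind
month                            
Feb     23.0  -23           -46.0
Jul     25.0  -23           -48.0
Nov    110.0    0          -110.0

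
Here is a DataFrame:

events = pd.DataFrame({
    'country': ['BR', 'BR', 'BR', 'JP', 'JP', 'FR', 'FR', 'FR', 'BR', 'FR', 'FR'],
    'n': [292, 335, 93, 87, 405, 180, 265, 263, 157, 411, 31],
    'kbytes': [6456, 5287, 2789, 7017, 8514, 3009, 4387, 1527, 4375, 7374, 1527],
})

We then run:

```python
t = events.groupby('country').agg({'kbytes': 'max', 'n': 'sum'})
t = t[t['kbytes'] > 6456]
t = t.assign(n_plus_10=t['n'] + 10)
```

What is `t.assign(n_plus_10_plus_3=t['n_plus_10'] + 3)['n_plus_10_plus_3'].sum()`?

1668

group by country: max(kbytes), sum(n):
         kbytes     n
country              
BR         6456   877
FR         7374  1150
JP         8514   492
filter rows where kbytes > 6456:
         kbytes     n
country              
FR         7374  1150
JP         8514   492
add column n_plus_10 = t['n'] + 10:
         kbytes     n  n_plus_10
country                         
FR         7374  1150       1160
JP         8514   492        502
add column n_plus_10_plus_3 = t['n_plus_10'] + 3:
         kbytes     n  n_plus_10  n_plus_10_plus_3
country                                           
FR         7374  1150       1160              1163
JP         8514   492        502               505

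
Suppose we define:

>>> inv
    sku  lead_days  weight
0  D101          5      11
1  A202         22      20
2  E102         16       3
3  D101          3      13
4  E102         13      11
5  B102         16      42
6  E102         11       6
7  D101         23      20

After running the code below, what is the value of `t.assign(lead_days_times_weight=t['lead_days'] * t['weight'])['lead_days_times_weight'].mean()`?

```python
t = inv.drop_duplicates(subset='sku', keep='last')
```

drop duplicate sku (keep=last):
    sku  lead_days  weight
1  A202         22      20
5  B102         16      42
6  E102         11       6
7  D101         23      20
add column lead_days_times_weight = t['lead_days'] * t['weight']:
    sku  lead_days  weight  lead_days_times_weight
1  A202         22      20                     440
5  B102         16      42                     672
6  E102         11       6                      66
7  D101         23      20                     460
Taking the mean of column 'lead_days_times_weight' gives 409.5.

409.5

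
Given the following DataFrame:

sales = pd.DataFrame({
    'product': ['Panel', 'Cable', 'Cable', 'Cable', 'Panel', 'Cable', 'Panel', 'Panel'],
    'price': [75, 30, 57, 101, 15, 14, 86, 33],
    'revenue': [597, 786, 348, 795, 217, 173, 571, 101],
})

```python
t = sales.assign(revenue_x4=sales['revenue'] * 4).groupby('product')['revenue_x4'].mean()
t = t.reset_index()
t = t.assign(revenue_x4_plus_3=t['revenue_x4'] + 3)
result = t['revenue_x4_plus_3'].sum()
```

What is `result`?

3594.0

add column revenue_x4 = sales['revenue'] * 4:
  product  price  revenue  revenue_x4
0   Panel     75      597        2388
1   Cable     30      786        3144
2   Cable     57      348        1392
3   Cable    101      795        3180
4   Panel     15      217         868
5   Cable     14      173         692
6   Panel     86      571        2284
7   Panel     33      101         404
group by product, mean of revenue_x4:
product
Cable    2102.0
Panel    1486.0
Name: revenue_x4, dtype: float64
reset_index():
  product  revenue_x4
0   Cable      2102.0
1   Panel      1486.0
add column revenue_x4_plus_3 = t['revenue_x4'] + 3:
  product  revenue_x4  revenue_x4_plus_3
0   Cable      2102.0             2105.0
1   Panel      1486.0             1489.0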